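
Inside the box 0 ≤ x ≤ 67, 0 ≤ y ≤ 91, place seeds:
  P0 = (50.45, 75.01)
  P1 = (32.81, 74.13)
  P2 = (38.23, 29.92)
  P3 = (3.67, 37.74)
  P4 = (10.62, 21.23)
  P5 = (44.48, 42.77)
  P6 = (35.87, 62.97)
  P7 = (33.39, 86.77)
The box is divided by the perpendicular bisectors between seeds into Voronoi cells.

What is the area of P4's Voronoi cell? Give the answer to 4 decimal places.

Area of P4's cell: 857.8258

1. box [0,67]×[0,91]: [(0, 0) (67, 0) (67, 91) (0, 91)]
2. ⊥bis P4·P0 via (30.535,48.12): [(0, 70.7345) (0, 0) (67, 0) (67, 21.1137)]  |A|=3076.9141
3. ⊥bis P4·P1 via (21.715,47.68): [(43.4258, 38.573) (0, 56.7888) (0, 0) (67, 0) (67, 21.1137)]  |A|=2774.1124
4. ⊥bis P4·P2 via (24.425,25.575): [(16.8216, 49.7326) (0, 56.7888) (0, 0) (32.4745, 0)]  |A|=1285.1606
5. ⊥bis P4·P3 via (7.145,29.485): [(21.3167, 35.4507) (0, 26.4773) (0, 0) (32.4745, 0)]  |A|=857.8258
6. ⊥bis P4·P5 via (27.55,32): [(21.3167, 35.4507) (0, 26.4773) (0, 0) (32.4745, 0)]  |A|=857.8258
7. ⊥bis P4·P6 via (23.245,42.1): [(21.3167, 35.4507) (0, 26.4773) (0, 0) (32.4745, 0)]  |A|=857.8258
8. ⊥bis P4·P7 via (22.005,54): [(21.3167, 35.4507) (0, 26.4773) (0, 0) (32.4745, 0)]  |A|=857.8258
9. canonical 4-gon: [(21.3167, 35.4507) (0, 26.4773) (0, 0) (32.4745, 0)]
10. shoelace: 857.8258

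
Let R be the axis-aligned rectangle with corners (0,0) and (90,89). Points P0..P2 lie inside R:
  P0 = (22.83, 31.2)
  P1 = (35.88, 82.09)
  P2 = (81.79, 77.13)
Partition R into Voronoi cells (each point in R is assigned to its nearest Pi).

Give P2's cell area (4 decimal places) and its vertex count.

1. box [0,90]×[0,89]: [(0, 0) (90, 0) (90, 89) (0, 89)]
2. ⊥bis P2·P0 via (52.31,54.165): [(90, 5.7826) (90, 89) (25.1734, 89)]  |A|=2697.348
3. ⊥bis P2·P1 via (58.835,79.61): [(55.6261, 49.9082) (90, 5.7826) (90, 89) (59.8495, 89)]  |A|=2019.5731
4. canonical 4-gon: [(55.6261, 49.9082) (90, 5.7826) (90, 89) (59.8495, 89)]
5. shoelace: 2019.5731

Area of P2's cell: 2019.5731 (4 vertices)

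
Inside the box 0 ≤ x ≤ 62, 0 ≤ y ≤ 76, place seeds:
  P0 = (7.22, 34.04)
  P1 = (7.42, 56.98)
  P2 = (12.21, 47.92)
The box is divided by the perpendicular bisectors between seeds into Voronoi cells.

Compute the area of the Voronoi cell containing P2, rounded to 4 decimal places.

1. box [0,62]×[0,76]: [(0, 0) (62, 0) (62, 76) (0, 76)]
2. ⊥bis P2·P0 via (9.715,40.98): [(0, 44.4726) (62, 22.183) (62, 76) (0, 76)]  |A|=2645.6747
3. ⊥bis P2·P1 via (9.815,52.45): [(0, 47.2608) (0, 44.4726) (62, 22.183) (62, 76) (54.3584, 76)]  |A|=1864.5668
4. canonical 5-gon: [(0, 47.2608) (0, 44.4726) (62, 22.183) (62, 76) (54.3584, 76)]
5. shoelace: 1864.5668

Area of P2's cell: 1864.5668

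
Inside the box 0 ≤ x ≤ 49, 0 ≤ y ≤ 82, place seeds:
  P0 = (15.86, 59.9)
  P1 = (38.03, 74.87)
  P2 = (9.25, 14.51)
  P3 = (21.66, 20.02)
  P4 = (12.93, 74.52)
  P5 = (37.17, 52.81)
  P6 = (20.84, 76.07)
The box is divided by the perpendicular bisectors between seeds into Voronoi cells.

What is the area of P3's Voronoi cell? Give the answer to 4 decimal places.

Area of P3's cell: 1203.5224

1. box [0,49]×[0,82]: [(0, 0) (49, 0) (49, 82) (0, 82)]
2. ⊥bis P3·P0 via (18.76,39.96): [(0, 37.2316) (0, 0) (49, 0) (49, 44.358)]  |A|=1998.9454
3. ⊥bis P3·P1 via (29.845,47.445): [(43.0755, 43.4964) (0, 37.2316) (0, 0) (49, 0) (49, 41.7282)]  |A|=1991.1553
4. ⊥bis P3·P2 via (15.455,17.265): [(43.0755, 43.4964) (6.1902, 38.1319) (23.1206, 0) (49, 0) (49, 41.7282)]  |A|=1435.1041
5. ⊥bis P3·P4 via (17.295,47.27): [(43.0755, 43.4964) (6.1902, 38.1319) (23.1206, 0) (49, 0) (49, 41.7282)]  |A|=1435.1041
6. ⊥bis P3·P5 via (29.415,36.415): [(21.1772, 40.3116) (6.1902, 38.1319) (23.1206, 0) (49, 0) (49, 27.1511)]  |A|=1203.5224
7. ⊥bis P3·P6 via (21.25,48.045): [(21.1772, 40.3116) (6.1902, 38.1319) (23.1206, 0) (49, 0) (49, 27.1511)]  |A|=1203.5224
8. canonical 5-gon: [(21.1772, 40.3116) (6.1902, 38.1319) (23.1206, 0) (49, 0) (49, 27.1511)]
9. shoelace: 1203.5224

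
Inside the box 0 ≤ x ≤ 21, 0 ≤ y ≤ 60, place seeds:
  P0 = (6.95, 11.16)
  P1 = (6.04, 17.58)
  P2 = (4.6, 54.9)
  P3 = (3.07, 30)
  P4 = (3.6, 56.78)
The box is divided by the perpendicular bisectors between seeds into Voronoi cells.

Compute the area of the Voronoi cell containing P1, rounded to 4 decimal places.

Area of P1's cell: 215.7528

1. box [0,21]×[0,60]: [(0, 0) (21, 0) (21, 60) (0, 60)]
2. ⊥bis P1·P0 via (6.495,14.37): [(0, 13.4494) (21, 16.426) (21, 60) (0, 60)]  |A|=946.3086
3. ⊥bis P1·P2 via (5.32,36.24): [(0, 36.0347) (0, 13.4494) (21, 16.426) (21, 36.845)]  |A|=451.5459
4. ⊥bis P1·P3 via (4.555,23.79): [(0, 22.7008) (0, 13.4494) (21, 16.426) (21, 27.7225)]  |A|=215.7528
5. ⊥bis P1·P4 via (4.82,37.18): [(0, 22.7008) (0, 13.4494) (21, 16.426) (21, 27.7225)]  |A|=215.7528
6. canonical 4-gon: [(0, 22.7008) (0, 13.4494) (21, 16.426) (21, 27.7225)]
7. shoelace: 215.7528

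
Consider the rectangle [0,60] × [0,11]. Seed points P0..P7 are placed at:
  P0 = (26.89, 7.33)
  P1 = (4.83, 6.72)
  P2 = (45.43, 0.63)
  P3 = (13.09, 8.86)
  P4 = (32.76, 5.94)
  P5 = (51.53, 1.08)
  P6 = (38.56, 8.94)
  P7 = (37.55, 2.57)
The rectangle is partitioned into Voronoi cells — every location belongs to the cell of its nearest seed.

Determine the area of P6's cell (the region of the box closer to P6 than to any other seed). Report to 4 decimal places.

Area of P6's cell: 59.5202

1. box [0,60]×[0,11]: [(0, 0) (60, 0) (60, 11) (0, 11)]
2. ⊥bis P6·P0 via (32.725,8.135): [(33.8473, 0) (60, 0) (60, 11) (32.3297, 11)]  |A|=296.0262
3. ⊥bis P6·P1 via (21.695,7.83): [(33.8473, 0) (60, 0) (60, 11) (32.3297, 11)]  |A|=296.0262
4. ⊥bis P6·P2 via (41.995,4.785): [(33.8473, 0) (36.207, 0) (49.5127, 11) (32.3297, 11)]  |A|=107.4848
5. ⊥bis P6·P3 via (25.825,8.9): [(33.8473, 0) (36.207, 0) (49.5127, 11) (32.3297, 11)]  |A|=107.4848
6. ⊥bis P6·P4 via (35.66,7.44): [(38.5195, 1.9117) (49.5127, 11) (33.8186, 11)]  |A|=71.3162
7. ⊥bis P6·P5 via (45.045,5.01): [(38.5195, 1.9117) (47.834, 9.6122) (48.675, 11) (33.8186, 11)]  |A|=70.7349
8. ⊥bis P6·P7 via (38.055,5.755): [(36.3954, 6.0181) (42.3455, 5.0747) (47.834, 9.6122) (48.675, 11) (33.8186, 11)]  |A|=59.5202
9. canonical 5-gon: [(36.3954, 6.0181) (42.3455, 5.0747) (47.834, 9.6122) (48.675, 11) (33.8186, 11)]
10. shoelace: 59.5202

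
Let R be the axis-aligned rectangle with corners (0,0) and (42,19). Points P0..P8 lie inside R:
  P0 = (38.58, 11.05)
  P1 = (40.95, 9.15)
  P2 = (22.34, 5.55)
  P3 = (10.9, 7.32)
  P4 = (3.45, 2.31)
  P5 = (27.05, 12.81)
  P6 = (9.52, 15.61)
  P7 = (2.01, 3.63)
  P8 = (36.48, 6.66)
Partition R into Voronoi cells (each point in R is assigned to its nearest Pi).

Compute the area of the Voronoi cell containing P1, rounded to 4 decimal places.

1. box [0,42]×[0,19]: [(0, 0) (42, 0) (42, 19) (0, 19)]
2. ⊥bis P1·P0 via (39.765,10.1): [(31.668, 0) (42, 0) (42, 12.8879)]  |A|=66.579
3. ⊥bis P1·P2 via (31.645,7.35): [(32.7949, 1.4057) (33.0668, 0) (42, 0) (42, 12.8879)]  |A|=65.5958
4. ⊥bis P1·P3 via (25.925,8.235): [(32.7949, 1.4057) (33.0668, 0) (42, 0) (42, 12.8879)]  |A|=65.5958
5. ⊥bis P1·P4 via (22.2,5.73): [(32.7949, 1.4057) (33.0668, 0) (42, 0) (42, 12.8879)]  |A|=65.5958
6. ⊥bis P1·P5 via (34,10.98): [(32.7949, 1.4057) (33.0668, 0) (42, 0) (42, 12.8879)]  |A|=65.5958
7. ⊥bis P1·P6 via (25.235,12.38): [(32.7949, 1.4057) (33.0668, 0) (42, 0) (42, 12.8879)]  |A|=65.5958
8. ⊥bis P1·P7 via (21.48,6.39): [(32.7949, 1.4057) (33.0668, 0) (42, 0) (42, 12.8879)]  |A|=65.5958
9. ⊥bis P1·P8 via (38.715,7.905): [(38.424, 8.4273) (42, 2.0078) (42, 12.8879)]  |A|=19.4533
10. canonical 3-gon: [(38.424, 8.4273) (42, 2.0078) (42, 12.8879)]
11. shoelace: 19.4533

Area of P1's cell: 19.4533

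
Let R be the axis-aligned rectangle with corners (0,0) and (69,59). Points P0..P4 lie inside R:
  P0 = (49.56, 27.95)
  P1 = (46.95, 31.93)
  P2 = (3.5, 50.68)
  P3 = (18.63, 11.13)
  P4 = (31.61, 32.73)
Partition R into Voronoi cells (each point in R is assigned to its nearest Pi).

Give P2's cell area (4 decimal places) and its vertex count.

1. box [0,69]×[0,59]: [(0, 0) (69, 0) (69, 59) (0, 59)]
2. ⊥bis P2·P0 via (26.53,39.315): [(0, 0) (7.1286, 0) (36.2443, 59) (0, 59)]  |A|=1279.4992
3. ⊥bis P2·P1 via (25.225,41.305): [(0, 0) (7.1286, 0) (9.2956, 4.3912) (32.8609, 59) (0, 59)]  |A|=1187.1188
4. ⊥bis P2·P3 via (11.065,30.905): [(0, 26.672) (22.6495, 35.3367) (32.8609, 59) (0, 59)]  |A|=754.9051
5. ⊥bis P2·P4 via (17.555,41.705): [(0, 26.672) (10.5271, 30.6992) (28.5989, 59) (0, 59)]  |A|=574.8463
6. canonical 4-gon: [(0, 26.672) (10.5271, 30.6992) (28.5989, 59) (0, 59)]
7. shoelace: 574.8463

Area of P2's cell: 574.8463 (4 vertices)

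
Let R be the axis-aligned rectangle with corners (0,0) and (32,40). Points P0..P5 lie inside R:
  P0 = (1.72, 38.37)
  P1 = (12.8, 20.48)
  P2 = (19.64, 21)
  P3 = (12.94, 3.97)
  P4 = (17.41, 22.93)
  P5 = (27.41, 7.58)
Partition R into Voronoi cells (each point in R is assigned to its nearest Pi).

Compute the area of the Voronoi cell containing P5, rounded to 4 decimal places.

Area of P5's cell: 187.0758

1. box [0,32]×[0,40]: [(0, 0) (32, 0) (32, 40) (0, 40)]
2. ⊥bis P5·P0 via (14.565,22.975): [(0, 10.8225) (0, 0) (32, 0) (32, 37.5221)]  |A|=773.5139
3. ⊥bis P5·P1 via (20.105,14.03): [(7.7171, 0) (32, 0) (32, 27.5018)]  |A|=333.9113
4. ⊥bis P5·P2 via (23.525,14.29): [(16.9977, 10.5108) (7.7171, 0) (32, 0) (32, 19.1969)]  |A|=271.6151
5. ⊥bis P5·P3 via (20.175,5.775): [(18.7416, 11.5205) (21.6158, 0) (32, 0) (32, 19.1969)]  |A|=187.0758
6. ⊥bis P5·P4 via (22.41,15.255): [(18.7416, 11.5205) (21.6158, 0) (32, 0) (32, 19.1969)]  |A|=187.0758
7. canonical 4-gon: [(18.7416, 11.5205) (21.6158, 0) (32, 0) (32, 19.1969)]
8. shoelace: 187.0758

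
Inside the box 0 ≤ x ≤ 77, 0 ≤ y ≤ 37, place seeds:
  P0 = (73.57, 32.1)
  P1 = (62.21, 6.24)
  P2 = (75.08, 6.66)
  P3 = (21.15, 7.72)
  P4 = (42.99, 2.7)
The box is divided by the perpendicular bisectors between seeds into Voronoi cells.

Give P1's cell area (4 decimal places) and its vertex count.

Area of P1's cell: 401.0636 (4 vertices)

1. box [0,77]×[0,37]: [(0, 0) (77, 0) (77, 37) (0, 37)]
2. ⊥bis P1·P0 via (67.89,19.17): [(0, 0) (77, 0) (77, 15.1681) (27.3016, 37) (0, 37)]  |A|=2306.4947
3. ⊥bis P1·P2 via (68.645,6.45): [(0, 0) (68.8555, 0) (68.2348, 19.0185) (27.3016, 37) (0, 37)]  |A|=2162.5711
4. ⊥bis P1·P3 via (41.68,6.98): [(41.4284, 0) (68.8555, 0) (68.2348, 19.0185) (42.5211, 30.3143)]  |A|=656.7295
5. ⊥bis P1·P4 via (52.6,4.47): [(53.4233, 0) (68.8555, 0) (68.2348, 19.0185) (48.3081, 27.7721)]  |A|=401.0636
6. canonical 4-gon: [(53.4233, 0) (68.8555, 0) (68.2348, 19.0185) (48.3081, 27.7721)]
7. shoelace: 401.0636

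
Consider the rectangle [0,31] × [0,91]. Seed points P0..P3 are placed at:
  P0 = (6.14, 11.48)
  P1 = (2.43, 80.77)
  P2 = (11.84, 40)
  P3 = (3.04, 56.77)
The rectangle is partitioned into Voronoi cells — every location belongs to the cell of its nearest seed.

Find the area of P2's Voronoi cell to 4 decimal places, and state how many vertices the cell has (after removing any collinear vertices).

1. box [0,31]×[0,91]: [(0, 0) (31, 0) (31, 91) (0, 91)]
2. ⊥bis P2·P0 via (8.99,25.74): [(0, 27.5367) (31, 21.3411) (31, 91) (0, 91)]  |A|=2063.3937
3. ⊥bis P2·P1 via (7.135,60.385): [(0, 58.7382) (0, 27.5367) (31, 21.3411) (31, 65.8932)]  |A|=1174.1804
4. ⊥bis P2·P3 via (7.44,48.385): [(0, 44.4809) (0, 27.5367) (31, 21.3411) (31, 60.748)]  |A|=873.4419
5. canonical 4-gon: [(0, 44.4809) (0, 27.5367) (31, 21.3411) (31, 60.748)]
6. shoelace: 873.4419

Area of P2's cell: 873.4419 (4 vertices)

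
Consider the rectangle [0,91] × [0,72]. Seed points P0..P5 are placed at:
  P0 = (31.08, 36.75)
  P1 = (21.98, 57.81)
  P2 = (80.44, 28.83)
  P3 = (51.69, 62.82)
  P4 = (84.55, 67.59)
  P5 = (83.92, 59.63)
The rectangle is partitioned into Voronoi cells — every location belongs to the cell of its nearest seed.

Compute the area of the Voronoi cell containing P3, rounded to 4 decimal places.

1. box [0,91]×[0,72]: [(0, 0) (91, 0) (91, 72) (0, 72)]
2. ⊥bis P3·P0 via (41.385,49.785): [(91, 10.5612) (91, 72) (13.2848, 72)]  |A|=2387.3652
3. ⊥bis P3·P1 via (36.835,60.315): [(38.1839, 52.3156) (91, 10.5612) (91, 72) (34.8646, 72)]  |A|=2174.9735
4. ⊥bis P3·P2 via (66.065,45.825): [(38.1839, 52.3156) (56.5618, 37.7868) (91, 66.9159) (91, 72) (34.8646, 72)]  |A|=1204.5938
5. ⊥bis P3·P4 via (68.12,65.205): [(38.1839, 52.3156) (56.5618, 37.7868) (70.4009, 49.4924) (67.1336, 72) (34.8646, 72)]  |A|=883.6432
6. ⊥bis P3·P5 via (67.805,61.225): [(38.1839, 52.3156) (56.5618, 37.7868) (66.3005, 46.0242) (68.1669, 64.8817) (67.1336, 72) (34.8646, 72)]  |A|=848.2184
7. canonical 6-gon: [(38.1839, 52.3156) (56.5618, 37.7868) (66.3005, 46.0242) (68.1669, 64.8817) (67.1336, 72) (34.8646, 72)]
8. shoelace: 848.2184

Area of P3's cell: 848.2184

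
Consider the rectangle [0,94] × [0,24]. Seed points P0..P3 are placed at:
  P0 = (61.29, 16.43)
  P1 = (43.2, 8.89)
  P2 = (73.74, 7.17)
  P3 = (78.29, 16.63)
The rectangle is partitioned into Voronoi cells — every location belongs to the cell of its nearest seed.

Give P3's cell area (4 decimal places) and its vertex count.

Area of P3's cell: 361.7222 (4 vertices)

1. box [0,94]×[0,24]: [(0, 0) (94, 0) (94, 24) (0, 24)]
2. ⊥bis P3·P0 via (69.79,16.53): [(69.9845, 0) (94, 0) (94, 24) (69.7021, 24)]  |A|=579.7609
3. ⊥bis P3·P1 via (60.745,12.76): [(69.9845, 0) (94, 0) (94, 24) (69.7021, 24)]  |A|=579.7609
4. ⊥bis P3·P2 via (76.015,11.9): [(69.8094, 14.8847) (94, 3.2497) (94, 24) (69.7021, 24)]  |A|=361.7222
5. canonical 4-gon: [(69.8094, 14.8847) (94, 3.2497) (94, 24) (69.7021, 24)]
6. shoelace: 361.7222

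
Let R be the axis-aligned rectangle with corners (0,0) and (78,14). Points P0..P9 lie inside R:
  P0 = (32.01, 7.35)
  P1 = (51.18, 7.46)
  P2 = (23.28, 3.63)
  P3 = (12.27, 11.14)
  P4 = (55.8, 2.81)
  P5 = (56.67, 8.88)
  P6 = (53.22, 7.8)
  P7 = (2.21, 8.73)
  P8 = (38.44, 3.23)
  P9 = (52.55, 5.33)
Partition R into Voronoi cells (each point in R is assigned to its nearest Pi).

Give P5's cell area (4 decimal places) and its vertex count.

1. box [0,78]×[0,14]: [(0, 0) (78, 0) (78, 14) (0, 14)]
2. ⊥bis P5·P0 via (44.34,8.115): [(44.8435, 0) (78, 0) (78, 14) (43.9749, 14)]  |A|=470.2715
3. ⊥bis P5·P1 via (53.925,8.17): [(56.0382, 0) (78, 0) (78, 14) (52.4171, 14)]  |A|=332.8133
4. ⊥bis P5·P2 via (39.975,6.255): [(56.0382, 0) (78, 0) (78, 14) (52.4171, 14)]  |A|=332.8133
5. ⊥bis P5·P3 via (34.47,10.01): [(56.0382, 0) (78, 0) (78, 14) (52.4171, 14)]  |A|=332.8133
6. ⊥bis P5·P4 via (56.235,5.845): [(54.4606, 6.0993) (78, 2.7255) (78, 14) (52.4171, 14)]  |A|=233.7592
7. ⊥bis P5·P6 via (54.945,8.34): [(55.7021, 5.9214) (78, 2.7255) (78, 14) (53.1732, 14)]  |A|=225.9823
8. ⊥bis P5·P7 via (29.44,8.805): [(55.7021, 5.9214) (78, 2.7255) (78, 14) (53.1732, 14)]  |A|=225.9823
9. ⊥bis P5·P8 via (47.555,6.055): [(55.7021, 5.9214) (78, 2.7255) (78, 14) (53.1732, 14)]  |A|=225.9823
10. ⊥bis P5·P9 via (54.61,7.105): [(55.7021, 5.9214) (78, 2.7255) (78, 14) (53.1732, 14)]  |A|=225.9823
11. canonical 4-gon: [(55.7021, 5.9214) (78, 2.7255) (78, 14) (53.1732, 14)]
12. shoelace: 225.9823

Area of P5's cell: 225.9823 (4 vertices)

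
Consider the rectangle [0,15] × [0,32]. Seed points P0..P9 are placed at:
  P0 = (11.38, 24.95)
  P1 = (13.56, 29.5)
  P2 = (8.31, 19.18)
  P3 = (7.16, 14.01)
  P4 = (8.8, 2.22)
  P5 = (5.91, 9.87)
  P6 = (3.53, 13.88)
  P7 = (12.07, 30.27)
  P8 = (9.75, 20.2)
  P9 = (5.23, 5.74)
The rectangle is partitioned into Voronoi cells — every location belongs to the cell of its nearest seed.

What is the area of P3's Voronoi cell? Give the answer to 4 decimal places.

Area of P3's cell: 49.4895

1. box [0,15]×[0,32]: [(0, 0) (15, 0) (15, 32) (0, 32)]
2. ⊥bis P3·P0 via (9.27,19.48): [(0, 23.0558) (0, 0) (15, 0) (15, 17.2697)]  |A|=302.4414
3. ⊥bis P3·P1 via (10.36,21.755): [(0, 23.0558) (0, 0) (15, 0) (15, 17.2697)]  |A|=302.4414
4. ⊥bis P3·P2 via (7.735,16.595): [(0, 18.3156) (0, 0) (15, 0) (15, 14.979)]  |A|=249.7091
5. ⊥bis P3·P4 via (7.98,8.115): [(0, 18.3156) (0, 7.005) (15, 9.0915) (15, 14.979)]  |A|=128.9856
6. ⊥bis P3·P5 via (6.535,11.94): [(0, 18.3156) (0, 13.9131) (15, 9.3841) (15, 14.979)]  |A|=74.9796
7. ⊥bis P3·P6 via (5.345,13.945): [(5.2301, 17.1522) (5.4046, 12.2813) (15, 9.3841) (15, 14.979)]  |A|=50.4467
8. ⊥bis P3·P7 via (9.615,22.14): [(5.2301, 17.1522) (5.4046, 12.2813) (15, 9.3841) (15, 14.979)]  |A|=50.4467
9. ⊥bis P3·P8 via (8.455,17.105): [(11.8745, 15.6742) (5.2301, 17.1522) (5.4046, 12.2813) (15, 9.3841) (15, 14.3665)]  |A|=49.4895
10. ⊥bis P3·P9 via (6.195,9.875): [(11.8745, 15.6742) (5.2301, 17.1522) (5.4046, 12.2813) (15, 9.3841) (15, 14.3665)]  |A|=49.4895
11. canonical 5-gon: [(11.8745, 15.6742) (5.2301, 17.1522) (5.4046, 12.2813) (15, 9.3841) (15, 14.3665)]
12. shoelace: 49.4895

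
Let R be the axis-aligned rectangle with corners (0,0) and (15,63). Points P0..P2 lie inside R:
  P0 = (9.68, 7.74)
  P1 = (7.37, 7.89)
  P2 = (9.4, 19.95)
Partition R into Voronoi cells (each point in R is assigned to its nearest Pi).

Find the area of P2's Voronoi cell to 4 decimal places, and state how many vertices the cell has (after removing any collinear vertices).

Area of P2's cell: 730.4254 (5 vertices)

1. box [0,15]×[0,63]: [(0, 0) (15, 0) (15, 63) (0, 63)]
2. ⊥bis P2·P0 via (9.54,13.845): [(0, 13.6262) (15, 13.9702) (15, 63) (0, 63)]  |A|=738.0267
3. ⊥bis P2·P1 via (8.385,13.92): [(0, 15.3314) (8.9156, 13.8307) (15, 13.9702) (15, 63) (0, 63)]  |A|=730.4254
4. canonical 5-gon: [(0, 15.3314) (8.9156, 13.8307) (15, 13.9702) (15, 63) (0, 63)]
5. shoelace: 730.4254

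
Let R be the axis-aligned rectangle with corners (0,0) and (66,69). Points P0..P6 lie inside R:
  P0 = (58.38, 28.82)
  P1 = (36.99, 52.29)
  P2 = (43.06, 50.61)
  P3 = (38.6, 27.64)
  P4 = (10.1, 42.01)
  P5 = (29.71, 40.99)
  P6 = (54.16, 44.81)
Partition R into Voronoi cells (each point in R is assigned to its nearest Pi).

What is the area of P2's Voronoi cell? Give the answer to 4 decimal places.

Area of P2's cell: 324.4602

1. box [0,66]×[0,69]: [(0, 0) (66, 0) (66, 69) (0, 69)]
2. ⊥bis P2·P0 via (50.72,39.715): [(0, 4.055) (66, 50.458) (66, 69) (0, 69)]  |A|=2755.07
3. ⊥bis P2·P1 via (40.025,51.45): [(33.4084, 27.5437) (66, 50.458) (66, 69) (44.8823, 69)]  |A|=739.8874
4. ⊥bis P2·P3 via (40.83,39.125): [(36.8288, 39.9019) (47.9222, 37.7479) (66, 50.458) (66, 69) (44.8823, 69)]  |A|=667.6565
5. ⊥bis P2·P4 via (26.58,46.31): [(36.8288, 39.9019) (47.9222, 37.7479) (66, 50.458) (66, 69) (44.8823, 69)]  |A|=667.6565
6. ⊥bis P2·P5 via (36.385,45.8): [(37.8851, 43.7183) (41.2544, 39.0426) (47.9222, 37.7479) (66, 50.458) (66, 69) (44.8823, 69)]  |A|=658.7578
7. ⊥bis P2·P6 via (48.61,47.71): [(37.8851, 43.7183) (41.2544, 39.0426) (43.8207, 38.5443) (59.7345, 69) (44.8823, 69)]  |A|=324.4602
8. canonical 5-gon: [(37.8851, 43.7183) (41.2544, 39.0426) (43.8207, 38.5443) (59.7345, 69) (44.8823, 69)]
9. shoelace: 324.4602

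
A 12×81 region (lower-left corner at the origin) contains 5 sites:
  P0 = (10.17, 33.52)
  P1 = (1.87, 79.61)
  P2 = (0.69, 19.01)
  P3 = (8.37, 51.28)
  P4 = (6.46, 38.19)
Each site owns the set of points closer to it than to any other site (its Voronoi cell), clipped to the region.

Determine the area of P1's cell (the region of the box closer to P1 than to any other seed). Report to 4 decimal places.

Area of P1's cell: 184.2371

1. box [0,12]×[0,81]: [(0, 0) (12, 0) (12, 81) (0, 81)]
2. ⊥bis P1·P0 via (6.02,56.565): [(0, 55.4809) (12, 57.6419) (12, 81) (0, 81)]  |A|=293.2632
3. ⊥bis P1·P2 via (1.28,49.31): [(0, 55.4809) (12, 57.6419) (12, 81) (0, 81)]  |A|=293.2632
4. ⊥bis P1·P3 via (5.12,65.445): [(0, 64.2703) (12, 67.0235) (12, 81) (0, 81)]  |A|=184.2371
5. ⊥bis P1·P4 via (4.165,58.9): [(0, 64.2703) (12, 67.0235) (12, 81) (0, 81)]  |A|=184.2371
6. canonical 4-gon: [(0, 64.2703) (12, 67.0235) (12, 81) (0, 81)]
7. shoelace: 184.2371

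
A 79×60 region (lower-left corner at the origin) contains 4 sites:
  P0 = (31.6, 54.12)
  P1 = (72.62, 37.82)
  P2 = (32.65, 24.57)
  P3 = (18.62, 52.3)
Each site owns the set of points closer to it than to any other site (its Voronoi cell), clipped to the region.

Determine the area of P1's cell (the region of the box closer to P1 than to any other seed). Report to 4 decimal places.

Area of P1's cell: 1411.9268

1. box [0,79]×[0,60]: [(0, 0) (79, 0) (79, 60) (0, 60)]
2. ⊥bis P1·P0 via (52.11,45.97): [(33.843, 0) (79, 0) (79, 60) (57.6851, 60)]  |A|=1994.1572
3. ⊥bis P1·P2 via (52.635,31.195): [(49.726, 39.9704) (62.9761, 0) (79, 0) (79, 60) (57.6851, 60)]  |A|=1411.9268
4. ⊥bis P1·P3 via (45.62,45.06): [(49.726, 39.9704) (62.9761, 0) (79, 0) (79, 60) (57.6851, 60)]  |A|=1411.9268
5. canonical 5-gon: [(49.726, 39.9704) (62.9761, 0) (79, 0) (79, 60) (57.6851, 60)]
6. shoelace: 1411.9268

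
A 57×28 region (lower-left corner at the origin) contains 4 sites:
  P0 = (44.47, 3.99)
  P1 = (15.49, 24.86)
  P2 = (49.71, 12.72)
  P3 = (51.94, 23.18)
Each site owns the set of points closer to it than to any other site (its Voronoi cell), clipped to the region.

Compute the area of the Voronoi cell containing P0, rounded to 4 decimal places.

Area of P0's cell: 354.6278

1. box [0,57]×[0,28]: [(0, 0) (57, 0) (57, 28) (0, 28)]
2. ⊥bis P0·P1 via (29.98,14.425): [(19.5918, 0) (57, 0) (57, 28) (39.7561, 28)]  |A|=765.1298
3. ⊥bis P0·P2 via (47.09,8.355): [(32.0918, 17.3574) (19.5918, 0) (57, 0) (57, 2.4067)]  |A|=354.6278
4. ⊥bis P0·P3 via (48.205,13.585): [(32.0918, 17.3574) (19.5918, 0) (57, 0) (57, 2.4067)]  |A|=354.6278
5. canonical 4-gon: [(32.0918, 17.3574) (19.5918, 0) (57, 0) (57, 2.4067)]
6. shoelace: 354.6278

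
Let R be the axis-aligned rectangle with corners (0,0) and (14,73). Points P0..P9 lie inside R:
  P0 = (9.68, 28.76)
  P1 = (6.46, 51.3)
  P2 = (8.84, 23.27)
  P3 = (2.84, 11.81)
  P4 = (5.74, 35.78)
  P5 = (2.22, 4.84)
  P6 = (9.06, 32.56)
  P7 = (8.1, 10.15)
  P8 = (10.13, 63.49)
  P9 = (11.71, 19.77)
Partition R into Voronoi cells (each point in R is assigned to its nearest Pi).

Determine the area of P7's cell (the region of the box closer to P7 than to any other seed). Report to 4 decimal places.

Area of P7's cell: 102.2775

1. box [0,14]×[0,73]: [(0, 0) (14, 0) (14, 73) (0, 73)]
2. ⊥bis P7·P0 via (8.89,19.455): [(0, 20.2098) (0, 0) (14, 0) (14, 19.0212)]  |A|=274.6165
3. ⊥bis P7·P1 via (7.28,30.725): [(0, 20.2098) (0, 0) (14, 0) (14, 19.0212)]  |A|=274.6165
4. ⊥bis P7·P2 via (8.47,16.71): [(0, 17.1877) (0, 0) (14, 0) (14, 16.3981)]  |A|=235.1008
5. ⊥bis P7·P3 via (5.47,10.98): [(7.2992, 16.776) (2.0048, 0) (14, 0) (14, 16.3981)]  |A|=155.5562
6. ⊥bis P7·P4 via (6.92,22.965): [(7.2992, 16.776) (2.0048, 0) (14, 0) (14, 16.3981)]  |A|=155.5562
7. ⊥bis P7·P5 via (5.16,7.495): [(7.2992, 16.776) (4.5747, 8.1431) (11.9284, 0) (14, 0) (14, 16.3981)]  |A|=115.1516
8. ⊥bis P7·P6 via (8.58,21.355): [(7.2992, 16.776) (4.5747, 8.1431) (11.9284, 0) (14, 0) (14, 16.3981)]  |A|=115.1516
9. ⊥bis P7·P8 via (9.115,36.82): [(7.2992, 16.776) (4.5747, 8.1431) (11.9284, 0) (14, 0) (14, 16.3981)]  |A|=115.1516
10. ⊥bis P7·P9 via (9.905,14.96): [(7.0627, 16.0266) (4.5747, 8.1431) (11.9284, 0) (14, 0) (14, 13.4233)]  |A|=102.2775
11. canonical 5-gon: [(7.0627, 16.0266) (4.5747, 8.1431) (11.9284, 0) (14, 0) (14, 13.4233)]
12. shoelace: 102.2775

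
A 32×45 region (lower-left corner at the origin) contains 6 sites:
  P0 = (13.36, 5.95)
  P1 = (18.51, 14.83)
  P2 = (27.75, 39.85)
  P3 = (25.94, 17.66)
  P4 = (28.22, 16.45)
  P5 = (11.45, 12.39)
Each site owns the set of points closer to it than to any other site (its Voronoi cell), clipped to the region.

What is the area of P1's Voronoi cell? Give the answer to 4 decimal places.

Area of P1's cell: 188.2444

1. box [0,32]×[0,45]: [(0, 0) (32, 0) (32, 45) (0, 45)]
2. ⊥bis P1·P0 via (15.935,10.39): [(0, 19.6316) (32, 1.073) (32, 45) (0, 45)]  |A|=1108.7263
3. ⊥bis P1·P2 via (23.13,27.34): [(0, 35.882) (0, 19.6316) (32, 1.073) (32, 24.0643)]  |A|=627.8668
4. ⊥bis P1·P3 via (22.225,16.245): [(17.1592, 29.5451) (0, 35.882) (0, 19.6316) (26.8708, 4.0477)]  |A|=406.3163
5. ⊥bis P1·P4 via (23.365,15.64): [(24.0739, 11.3907) (17.1592, 29.5451) (0, 35.882) (0, 19.6316) (25.1307, 5.0569)]  |A|=401.3387
6. ⊥bis P1·P5 via (14.98,13.61): [(24.0739, 11.3907) (17.1592, 29.5451) (8.3481, 32.799) (16.1324, 10.2755) (25.1307, 5.0569)]  |A|=188.2444
7. canonical 5-gon: [(24.0739, 11.3907) (17.1592, 29.5451) (8.3481, 32.799) (16.1324, 10.2755) (25.1307, 5.0569)]
8. shoelace: 188.2444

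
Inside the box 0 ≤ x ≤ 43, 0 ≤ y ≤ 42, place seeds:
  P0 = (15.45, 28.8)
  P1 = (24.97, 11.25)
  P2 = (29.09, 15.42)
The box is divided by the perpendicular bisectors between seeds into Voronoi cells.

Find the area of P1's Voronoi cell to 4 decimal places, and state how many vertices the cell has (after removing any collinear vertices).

Area of P1's cell: 497.8364 (4 vertices)

1. box [0,43]×[0,42]: [(0, 0) (43, 0) (43, 42) (0, 42)]
2. ⊥bis P1·P0 via (20.21,20.025): [(0, 9.0621) (0, 0) (43, 0) (43, 32.3874)]  |A|=891.1647
3. ⊥bis P1·P2 via (27.03,13.335): [(20.2415, 20.0421) (0, 9.0621) (0, 0) (40.5268, 0)]  |A|=497.8364
4. canonical 4-gon: [(20.2415, 20.0421) (0, 9.0621) (0, 0) (40.5268, 0)]
5. shoelace: 497.8364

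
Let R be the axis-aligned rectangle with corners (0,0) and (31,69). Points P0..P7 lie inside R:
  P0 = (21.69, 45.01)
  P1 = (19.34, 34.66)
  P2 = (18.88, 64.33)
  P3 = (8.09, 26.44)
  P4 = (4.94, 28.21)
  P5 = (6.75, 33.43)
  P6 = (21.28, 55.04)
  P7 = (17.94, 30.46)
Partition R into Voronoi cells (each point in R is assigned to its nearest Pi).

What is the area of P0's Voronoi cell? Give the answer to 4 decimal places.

1. box [0,31]×[0,69]: [(0, 0) (31, 0) (31, 69) (0, 69)]
2. ⊥bis P0·P1 via (20.515,39.835): [(0, 44.493) (31, 37.4543) (31, 69) (0, 69)]  |A|=868.8162
3. ⊥bis P0·P2 via (20.285,54.67): [(0, 51.7196) (0, 44.493) (31, 37.4543) (31, 56.2284)]  |A|=403.0116
4. ⊥bis P0·P3 via (14.89,35.725): [(0, 51.7196) (0, 46.6299) (4.2289, 43.5328) (31, 37.4543) (31, 56.2284)]  |A|=398.4932
5. ⊥bis P0·P4 via (13.315,36.61): [(0, 51.7196) (0, 49.8854) (7.0034, 42.9029) (31, 37.4543) (31, 56.2284)]  |A|=384.1292
6. ⊥bis P0·P5 via (14.22,39.22): [(4.0724, 52.312) (12.297, 41.7009) (31, 37.4543) (31, 56.2284)]  |A|=334.5363
7. ⊥bis P0·P6 via (21.485,50.025): [(6.3254, 49.4053) (12.297, 41.7009) (31, 37.4543) (31, 50.4139)]  |A|=219.2547
8. ⊥bis P0·P7 via (19.815,37.735): [(6.3254, 49.4053) (12.297, 41.7009) (31, 37.4543) (31, 50.4139)]  |A|=219.2547
9. canonical 4-gon: [(6.3254, 49.4053) (12.297, 41.7009) (31, 37.4543) (31, 50.4139)]
10. shoelace: 219.2547

Area of P0's cell: 219.2547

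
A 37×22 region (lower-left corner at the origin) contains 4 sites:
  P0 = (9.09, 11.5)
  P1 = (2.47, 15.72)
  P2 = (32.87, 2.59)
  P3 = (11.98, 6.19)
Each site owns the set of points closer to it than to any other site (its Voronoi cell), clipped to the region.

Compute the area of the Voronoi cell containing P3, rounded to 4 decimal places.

1. box [0,37]×[0,22]: [(0, 0) (37, 0) (37, 22) (0, 22)]
2. ⊥bis P3·P0 via (10.535,8.845): [(0, 3.1113) (0, 0) (37, 0) (37, 22) (34.7056, 22)]  |A|=486.2275
3. ⊥bis P3·P1 via (7.225,10.955): [(0, 3.1113) (0, 0) (37, 0) (37, 22) (34.7056, 22)]  |A|=486.2275
4. ⊥bis P3·P2 via (22.425,4.39): [(24.5028, 16.4471) (0, 3.1113) (0, 0) (21.6685, 0)]  |A|=216.3087
5. canonical 4-gon: [(24.5028, 16.4471) (0, 3.1113) (0, 0) (21.6685, 0)]
6. shoelace: 216.3087

Area of P3's cell: 216.3087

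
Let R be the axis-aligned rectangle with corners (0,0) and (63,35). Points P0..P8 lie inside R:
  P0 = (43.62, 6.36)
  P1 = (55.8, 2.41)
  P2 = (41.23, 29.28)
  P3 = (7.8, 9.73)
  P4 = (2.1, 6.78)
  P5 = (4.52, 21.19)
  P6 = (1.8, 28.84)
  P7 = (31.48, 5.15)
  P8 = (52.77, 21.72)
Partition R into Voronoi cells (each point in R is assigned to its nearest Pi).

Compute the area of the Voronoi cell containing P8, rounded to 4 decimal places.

Area of P8's cell: 353.0759

1. box [0,63]×[0,35]: [(0, 0) (63, 0) (63, 35) (0, 35)]
2. ⊥bis P8·P0 via (48.195,14.04): [(63, 5.2206) (63, 35) (13.0097, 35)]  |A|=744.3404
3. ⊥bis P8·P1 via (54.285,12.065): [(52.0889, 11.7204) (63, 13.4325) (63, 35) (13.0097, 35)]  |A|=699.5399
4. ⊥bis P8·P2 via (47,25.5): [(41.9353, 17.7689) (52.0889, 11.7204) (63, 13.4325) (63, 35) (53.2236, 35)]  |A|=353.0759
5. ⊥bis P8·P3 via (30.285,15.725): [(41.9353, 17.7689) (52.0889, 11.7204) (63, 13.4325) (63, 35) (53.2236, 35)]  |A|=353.0759
6. ⊥bis P8·P4 via (27.435,14.25): [(41.9353, 17.7689) (52.0889, 11.7204) (63, 13.4325) (63, 35) (53.2236, 35)]  |A|=353.0759
7. ⊥bis P8·P5 via (28.645,21.455): [(41.9353, 17.7689) (52.0889, 11.7204) (63, 13.4325) (63, 35) (53.2236, 35)]  |A|=353.0759
8. ⊥bis P8·P6 via (27.285,25.28): [(41.9353, 17.7689) (52.0889, 11.7204) (63, 13.4325) (63, 35) (53.2236, 35)]  |A|=353.0759
9. ⊥bis P8·P7 via (42.125,13.435): [(41.9353, 17.7689) (52.0889, 11.7204) (63, 13.4325) (63, 35) (53.2236, 35)]  |A|=353.0759
10. canonical 5-gon: [(41.9353, 17.7689) (52.0889, 11.7204) (63, 13.4325) (63, 35) (53.2236, 35)]
11. shoelace: 353.0759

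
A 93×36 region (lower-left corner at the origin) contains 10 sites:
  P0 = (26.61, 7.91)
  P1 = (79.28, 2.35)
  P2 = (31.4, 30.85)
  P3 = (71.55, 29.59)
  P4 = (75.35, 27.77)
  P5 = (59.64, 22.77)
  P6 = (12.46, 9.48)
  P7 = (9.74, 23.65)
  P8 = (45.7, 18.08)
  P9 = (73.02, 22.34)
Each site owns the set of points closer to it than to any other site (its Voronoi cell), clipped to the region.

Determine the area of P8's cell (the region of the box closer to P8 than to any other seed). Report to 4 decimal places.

1. box [0,93]×[0,36]: [(0, 0) (93, 0) (93, 36) (0, 36)]
2. ⊥bis P8·P0 via (36.155,12.995): [(43.078, 0) (93, 0) (93, 36) (23.8993, 36)]  |A|=2142.409
3. ⊥bis P8·P1 via (62.49,10.215): [(43.078, 0) (57.705, 0) (74.5686, 36) (23.8993, 36)]  |A|=1175.3322
4. ⊥bis P8·P2 via (38.55,24.465): [(33.2226, 18.4993) (43.078, 0) (57.705, 0) (74.5686, 36) (48.8508, 36)]  |A|=956.9982
5. ⊥bis P8·P3 via (58.625,23.835): [(33.2226, 18.4993) (43.078, 0) (57.705, 0) (63.6176, 12.6222) (53.2084, 36) (48.8508, 36)]  |A|=707.3216
6. ⊥bis P8·P4 via (60.525,22.925): [(33.2226, 18.4993) (43.078, 0) (57.705, 0) (63.6176, 12.6222) (53.2084, 36) (48.8508, 36)]  |A|=707.3216
7. ⊥bis P8·P5 via (52.67,20.425): [(47.8188, 34.8443) (33.2226, 18.4993) (43.078, 0) (57.705, 0) (58.774, 2.2822)]  |A|=500.2915
8. ⊥bis P8·P6 via (29.08,13.78): [(47.8188, 34.8443) (33.2226, 18.4993) (43.078, 0) (57.705, 0) (58.774, 2.2822)]  |A|=500.2915
9. ⊥bis P8·P7 via (27.72,20.865): [(47.8188, 34.8443) (33.2226, 18.4993) (43.078, 0) (57.705, 0) (58.774, 2.2822)]  |A|=500.2915
10. ⊥bis P8·P9 via (59.36,20.21): [(47.8188, 34.8443) (33.2226, 18.4993) (43.078, 0) (57.705, 0) (58.774, 2.2822)]  |A|=500.2915
11. canonical 5-gon: [(47.8188, 34.8443) (33.2226, 18.4993) (43.078, 0) (57.705, 0) (58.774, 2.2822)]
12. shoelace: 500.2915

Area of P8's cell: 500.2915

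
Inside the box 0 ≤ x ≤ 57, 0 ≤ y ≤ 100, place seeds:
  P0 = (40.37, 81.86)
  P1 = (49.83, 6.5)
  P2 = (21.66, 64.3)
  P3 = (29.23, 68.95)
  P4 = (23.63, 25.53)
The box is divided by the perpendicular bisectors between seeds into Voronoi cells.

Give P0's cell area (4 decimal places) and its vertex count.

1. box [0,57]×[0,100]: [(0, 0) (57, 0) (57, 100) (0, 100)]
2. ⊥bis P0·P1 via (45.1,44.18): [(0, 38.5186) (57, 45.6738) (57, 100) (0, 100)]  |A|=3300.5172
3. ⊥bis P0·P2 via (31.015,73.08): [(56.7644, 45.6442) (57, 45.6738) (57, 100) (5.7496, 100)]  |A|=1399.2752
4. ⊥bis P0·P3 via (34.8,75.405): [(57, 56.2487) (57, 100) (6.2972, 100)]  |A|=1109.1575
5. ⊥bis P0·P4 via (32,53.695): [(57, 56.2487) (57, 100) (6.2972, 100)]  |A|=1109.1575
6. canonical 3-gon: [(57, 56.2487) (57, 100) (6.2972, 100)]
7. shoelace: 1109.1575

Area of P0's cell: 1109.1575 (3 vertices)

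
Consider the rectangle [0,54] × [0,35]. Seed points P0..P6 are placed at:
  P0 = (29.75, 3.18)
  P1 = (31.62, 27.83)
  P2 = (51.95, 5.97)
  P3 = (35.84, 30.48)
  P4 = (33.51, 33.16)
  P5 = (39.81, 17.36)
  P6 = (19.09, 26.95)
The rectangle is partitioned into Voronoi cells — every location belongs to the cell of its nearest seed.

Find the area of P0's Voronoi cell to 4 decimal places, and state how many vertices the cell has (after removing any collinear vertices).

1. box [0,54]×[0,35]: [(0, 0) (54, 0) (54, 35) (0, 35)]
2. ⊥bis P0·P1 via (30.685,15.505): [(0, 17.8328) (0, 0) (54, 0) (54, 13.7363)]  |A|=852.3658
3. ⊥bis P0·P2 via (40.85,4.575): [(39.561, 14.8316) (0, 17.8328) (0, 0) (41.425, 0)]  |A|=659.9424
4. ⊥bis P0·P3 via (32.795,16.83): [(39.561, 14.8316) (0, 17.8328) (0, 0) (41.425, 0)]  |A|=659.9424
5. ⊥bis P0·P4 via (31.63,18.17): [(39.561, 14.8316) (0, 17.8328) (0, 0) (41.425, 0)]  |A|=659.9424
6. ⊥bis P0·P5 via (34.78,10.27): [(40.6584, 6.0996) (27.0078, 15.784) (0, 17.8328) (0, 0) (41.425, 0)]  |A|=605.6574
7. ⊥bis P0·P6 via (24.42,15.065): [(40.6584, 6.0996) (27.0078, 15.784) (26.1656, 15.8478) (0, 4.1135) (0, 0) (41.425, 0)]  |A|=426.17
8. canonical 6-gon: [(40.6584, 6.0996) (27.0078, 15.784) (26.1656, 15.8478) (0, 4.1135) (0, 0) (41.425, 0)]
9. shoelace: 426.17

Area of P0's cell: 426.1700 (6 vertices)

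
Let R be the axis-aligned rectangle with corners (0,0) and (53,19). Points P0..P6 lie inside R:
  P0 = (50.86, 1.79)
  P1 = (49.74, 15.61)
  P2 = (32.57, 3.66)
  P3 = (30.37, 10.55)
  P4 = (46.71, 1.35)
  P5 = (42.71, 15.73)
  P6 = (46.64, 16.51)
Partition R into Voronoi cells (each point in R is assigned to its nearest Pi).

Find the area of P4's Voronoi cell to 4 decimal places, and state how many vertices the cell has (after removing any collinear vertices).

1. box [0,53]×[0,19]: [(0, 0) (53, 0) (53, 19) (0, 19)]
2. ⊥bis P4·P0 via (48.785,1.57): [(0, 0) (48.9515, 0) (46.937, 19) (0, 19)]  |A|=910.9403
3. ⊥bis P4·P1 via (48.225,8.48): [(0, 18.727) (0, 0) (48.9515, 0) (48.0484, 8.5175)]  |A|=658.373
4. ⊥bis P4·P2 via (39.64,2.505): [(40.8714, 10.0425) (39.2308, 0) (48.9515, 0) (48.0484, 8.5175)]  |A|=78.6867
5. ⊥bis P4·P3 via (38.54,5.95): [(40.8714, 10.0425) (39.2308, 0) (48.9515, 0) (48.0484, 8.5175)]  |A|=78.6867
6. ⊥bis P4·P5 via (44.71,8.54): [(46.1099, 8.9294) (40.4315, 7.3499) (39.2308, 0) (48.9515, 0) (48.0484, 8.5175)]  |A|=71.3891
7. ⊥bis P4·P6 via (46.675,8.93): [(46.1193, 8.9274) (46.1025, 8.9274) (40.4315, 7.3499) (39.2308, 0) (48.9515, 0) (48.0484, 8.5175)]  |A|=71.3891
8. canonical 6-gon: [(46.1193, 8.9274) (46.1025, 8.9274) (40.4315, 7.3499) (39.2308, 0) (48.9515, 0) (48.0484, 8.5175)]
9. shoelace: 71.3891

Area of P4's cell: 71.3891 (6 vertices)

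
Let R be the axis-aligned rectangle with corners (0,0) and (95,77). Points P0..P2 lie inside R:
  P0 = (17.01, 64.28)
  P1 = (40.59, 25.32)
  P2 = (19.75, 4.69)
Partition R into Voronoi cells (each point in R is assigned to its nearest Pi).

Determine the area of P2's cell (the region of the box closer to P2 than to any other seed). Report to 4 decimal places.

Area of P2's cell: 957.4979

1. box [0,95]×[0,77]: [(0, 0) (95, 0) (95, 77) (0, 77)]
2. ⊥bis P2·P0 via (18.38,34.485): [(0, 33.6399) (0, 0) (95, 0) (95, 38.0081)]  |A|=3403.2765
3. ⊥bis P2·P1 via (30.17,15.005): [(11.2125, 34.1554) (0, 33.6399) (0, 0) (45.0238, 0)]  |A|=957.4979
4. canonical 4-gon: [(11.2125, 34.1554) (0, 33.6399) (0, 0) (45.0238, 0)]
5. shoelace: 957.4979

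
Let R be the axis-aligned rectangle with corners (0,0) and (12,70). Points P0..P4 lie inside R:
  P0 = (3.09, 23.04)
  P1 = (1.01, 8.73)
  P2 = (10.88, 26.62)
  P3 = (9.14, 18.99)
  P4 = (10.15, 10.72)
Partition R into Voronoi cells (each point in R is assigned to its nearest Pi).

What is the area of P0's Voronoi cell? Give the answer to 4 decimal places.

Area of P0's cell: 102.3100

1. box [0,12]×[0,70]: [(0, 0) (12, 0) (12, 70) (0, 70)]
2. ⊥bis P0·P1 via (2.05,15.885): [(0, 16.183) (12, 14.4387) (12, 70) (0, 70)]  |A|=656.2697
3. ⊥bis P0·P2 via (6.985,24.83): [(0, 40.0292) (0, 16.183) (11.7433, 14.4761)]  |A|=140.0167
4. ⊥bis P0·P3 via (6.115,21.015): [(7.6704, 23.3385) (0, 40.0292) (0, 16.183) (2.6249, 15.8014)]  |A|=102.31
5. ⊥bis P0·P4 via (6.62,16.88): [(7.6704, 23.3385) (0, 40.0292) (0, 16.183) (2.6249, 15.8014)]  |A|=102.31
6. canonical 4-gon: [(7.6704, 23.3385) (0, 40.0292) (0, 16.183) (2.6249, 15.8014)]
7. shoelace: 102.31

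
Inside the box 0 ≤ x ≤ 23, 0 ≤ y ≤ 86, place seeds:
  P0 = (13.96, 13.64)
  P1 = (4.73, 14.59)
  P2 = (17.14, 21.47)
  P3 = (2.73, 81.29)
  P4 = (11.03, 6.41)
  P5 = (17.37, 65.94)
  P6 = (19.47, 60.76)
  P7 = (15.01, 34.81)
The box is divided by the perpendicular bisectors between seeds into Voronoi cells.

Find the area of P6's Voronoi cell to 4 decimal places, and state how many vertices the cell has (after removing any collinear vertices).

1. box [0,23]×[0,86]: [(0, 0) (23, 0) (23, 86) (0, 86)]
2. ⊥bis P6·P0 via (16.715,37.2): [(0, 39.1546) (23, 36.4651) (23, 86) (0, 86)]  |A|=1108.3742
3. ⊥bis P6·P1 via (12.1,37.675): [(0, 41.538) (11.7804, 37.777) (23, 36.4651) (23, 86) (0, 86)]  |A|=1094.3354
4. ⊥bis P6·P2 via (18.305,41.115): [(0, 42.2005) (23, 40.8366) (23, 86) (0, 86)]  |A|=1023.0733
5. ⊥bis P6·P3 via (11.1,71.025): [(0, 61.9741) (0, 42.2005) (23, 40.8366) (23, 80.7282)]  |A|=686.1499
6. ⊥bis P6·P4 via (15.25,33.585): [(0, 61.9741) (0, 42.2005) (23, 40.8366) (23, 80.7282)]  |A|=686.1499
7. ⊥bis P6·P5 via (18.42,63.35): [(0, 55.8824) (0, 42.2005) (23, 40.8366) (23, 65.2068)]  |A|=437.5989
8. ⊥bis P6·P7 via (17.24,47.785): [(0, 55.8824) (0, 50.748) (23, 46.795) (23, 65.2068)]  |A|=270.7805
9. canonical 4-gon: [(0, 55.8824) (0, 50.748) (23, 46.795) (23, 65.2068)]
10. shoelace: 270.7805

Area of P6's cell: 270.7805 (4 vertices)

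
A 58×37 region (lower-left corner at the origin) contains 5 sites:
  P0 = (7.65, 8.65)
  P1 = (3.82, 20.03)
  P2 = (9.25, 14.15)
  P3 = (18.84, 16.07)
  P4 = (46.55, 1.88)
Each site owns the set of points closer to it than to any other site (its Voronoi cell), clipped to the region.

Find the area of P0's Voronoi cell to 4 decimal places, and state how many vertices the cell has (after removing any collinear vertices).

Area of P0's cell: 204.7351 (5 vertices)

1. box [0,58]×[0,37]: [(0, 0) (58, 0) (58, 37) (0, 37)]
2. ⊥bis P0·P1 via (5.735,14.34): [(0, 12.4099) (0, 0) (58, 0) (58, 31.9301)]  |A|=1285.8577
3. ⊥bis P0·P2 via (8.45,11.4): [(2.3082, 13.1867) (0, 12.4099) (0, 0) (47.6375, 0)]  |A|=328.413
4. ⊥bis P0·P3 via (13.245,12.36): [(15.1797, 9.4423) (2.3082, 13.1867) (0, 12.4099) (0, 0) (21.4408, 0)]  |A|=204.7351
5. ⊥bis P0·P4 via (27.1,5.265): [(15.1797, 9.4423) (2.3082, 13.1867) (0, 12.4099) (0, 0) (21.4408, 0)]  |A|=204.7351
6. canonical 5-gon: [(15.1797, 9.4423) (2.3082, 13.1867) (0, 12.4099) (0, 0) (21.4408, 0)]
7. shoelace: 204.7351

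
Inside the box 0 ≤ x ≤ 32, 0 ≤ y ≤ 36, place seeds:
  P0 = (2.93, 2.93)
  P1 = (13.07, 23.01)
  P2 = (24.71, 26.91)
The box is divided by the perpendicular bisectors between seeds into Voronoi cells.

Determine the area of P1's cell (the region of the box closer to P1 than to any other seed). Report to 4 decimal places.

Area of P1's cell: 490.0794

1. box [0,32]×[0,36]: [(0, 0) (32, 0) (32, 36) (0, 36)]
2. ⊥bis P1·P0 via (8,12.97): [(0, 17.0098) (32, 0.8505) (32, 36) (0, 36)]  |A|=866.2349
3. ⊥bis P1·P2 via (18.89,24.96): [(0, 17.0098) (25.9431, 3.9091) (15.191, 36) (0, 36)]  |A|=490.0794
4. canonical 4-gon: [(0, 17.0098) (25.9431, 3.9091) (15.191, 36) (0, 36)]
5. shoelace: 490.0794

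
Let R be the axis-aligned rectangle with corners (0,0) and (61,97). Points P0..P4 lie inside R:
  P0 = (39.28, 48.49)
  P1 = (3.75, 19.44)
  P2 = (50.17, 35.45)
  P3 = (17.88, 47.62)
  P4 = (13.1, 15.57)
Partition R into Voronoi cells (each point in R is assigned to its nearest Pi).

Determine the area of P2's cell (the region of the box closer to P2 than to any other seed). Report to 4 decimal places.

1. box [0,61]×[0,97]: [(0, 0) (61, 0) (61, 97) (0, 97)]
2. ⊥bis P2·P0 via (44.725,41.97): [(0, 4.6191) (0, 0) (61, 0) (61, 55.5616)]  |A|=1835.5132
3. ⊥bis P2·P1 via (26.96,27.445): [(27.0433, 27.2036) (36.4256, 0) (61, 0) (61, 55.5616)]  |A|=1277.6011
4. ⊥bis P2·P3 via (34.025,41.535): [(29.3494, 29.1295) (27.7984, 25.0142) (36.4256, 0) (61, 0) (61, 55.5616)]  |A|=1274.3495
5. ⊥bis P2·P4 via (31.635,25.51): [(29.5874, 29.3282) (45.3156, 0) (61, 0) (61, 55.5616)]  |A|=1102.6668
6. canonical 4-gon: [(29.5874, 29.3282) (45.3156, 0) (61, 0) (61, 55.5616)]
7. shoelace: 1102.6668

Area of P2's cell: 1102.6668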